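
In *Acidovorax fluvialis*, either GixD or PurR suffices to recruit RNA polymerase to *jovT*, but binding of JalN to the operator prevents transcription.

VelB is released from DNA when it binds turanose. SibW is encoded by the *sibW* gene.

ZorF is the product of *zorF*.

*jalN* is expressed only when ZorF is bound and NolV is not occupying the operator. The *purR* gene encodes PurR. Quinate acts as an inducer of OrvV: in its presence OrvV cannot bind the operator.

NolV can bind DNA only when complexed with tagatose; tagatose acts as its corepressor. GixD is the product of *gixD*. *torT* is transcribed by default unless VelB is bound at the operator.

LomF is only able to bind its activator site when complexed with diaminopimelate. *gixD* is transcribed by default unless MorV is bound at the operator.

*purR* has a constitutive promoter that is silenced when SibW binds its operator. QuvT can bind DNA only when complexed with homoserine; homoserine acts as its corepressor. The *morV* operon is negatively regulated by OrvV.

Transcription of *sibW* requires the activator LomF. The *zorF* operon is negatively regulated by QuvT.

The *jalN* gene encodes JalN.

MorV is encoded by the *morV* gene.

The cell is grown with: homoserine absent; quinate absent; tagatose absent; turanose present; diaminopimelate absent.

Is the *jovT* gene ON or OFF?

Quinate is absent, so OrvV is active.
With repressor OrvV bound, *morV* is not transcribed.
So MorV is not produced.
With no repressor bound, *gixD* is transcribed.
So GixD is produced and active.
Tagatose is absent, so NolV is inactive.
Homoserine is absent, so QuvT is inactive.
With no repressor bound, *zorF* is transcribed.
So ZorF is produced and active.
No repressor is bound and ZorF is active, so *jalN* is transcribed.
So JalN is produced and active.
Diaminopimelate is absent, so LomF is inactive.
Required activator LomF is absent, so *sibW* is not transcribed.
So SibW is not produced.
With no repressor bound, *purR* is transcribed.
So PurR is produced and active.
With repressor JalN bound, *jovT* is not transcribed.

OFF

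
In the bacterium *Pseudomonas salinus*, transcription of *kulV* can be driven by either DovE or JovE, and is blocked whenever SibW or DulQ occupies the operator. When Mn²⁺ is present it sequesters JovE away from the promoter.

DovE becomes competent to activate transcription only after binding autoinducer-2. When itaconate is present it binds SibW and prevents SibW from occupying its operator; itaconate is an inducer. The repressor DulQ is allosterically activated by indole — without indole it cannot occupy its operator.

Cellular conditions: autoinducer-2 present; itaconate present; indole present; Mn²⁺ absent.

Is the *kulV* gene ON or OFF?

Autoinducer-2 is present, so DovE is active.
Itaconate is present, so SibW is inactive.
Mn²⁺ is absent, so JovE is active.
Indole is present, so DulQ is active.
With repressor DulQ bound, *kulV* is not transcribed.

OFF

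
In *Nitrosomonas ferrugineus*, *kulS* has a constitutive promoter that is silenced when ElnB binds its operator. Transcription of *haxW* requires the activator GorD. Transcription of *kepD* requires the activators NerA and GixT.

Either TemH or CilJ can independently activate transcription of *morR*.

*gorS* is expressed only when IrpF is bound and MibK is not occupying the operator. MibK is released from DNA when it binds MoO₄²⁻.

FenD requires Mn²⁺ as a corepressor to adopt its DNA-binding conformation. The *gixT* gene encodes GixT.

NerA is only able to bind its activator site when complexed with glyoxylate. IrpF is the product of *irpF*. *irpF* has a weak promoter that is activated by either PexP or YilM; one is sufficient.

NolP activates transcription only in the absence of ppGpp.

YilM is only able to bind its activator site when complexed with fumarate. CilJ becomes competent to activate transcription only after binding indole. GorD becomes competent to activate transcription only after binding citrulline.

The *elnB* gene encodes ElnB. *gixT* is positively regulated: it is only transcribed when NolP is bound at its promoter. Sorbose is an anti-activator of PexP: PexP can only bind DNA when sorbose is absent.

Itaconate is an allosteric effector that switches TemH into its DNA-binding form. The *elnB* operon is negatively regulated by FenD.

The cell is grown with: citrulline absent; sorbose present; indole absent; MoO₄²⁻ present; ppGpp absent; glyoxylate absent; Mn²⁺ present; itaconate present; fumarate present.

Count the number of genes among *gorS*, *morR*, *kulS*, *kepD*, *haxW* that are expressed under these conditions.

3

MoO₄²⁻ is present, so MibK is inactive.
Sorbose is present, so PexP is inactive.
Fumarate is present, so YilM is active.
Activator YilM is present, so *irpF* is transcribed.
So IrpF is produced and active.
No repressor is bound and IrpF is active, so *gorS* is transcribed.
→ *gorS* is ON.
Itaconate is present, so TemH is active.
Indole is absent, so CilJ is inactive.
Activator TemH is present, so *morR* is transcribed.
→ *morR* is ON.
Mn²⁺ is present, so FenD is active.
With repressor FenD bound, *elnB* is not transcribed.
So ElnB is not produced.
With no repressor bound, *kulS* is transcribed.
→ *kulS* is ON.
Glyoxylate is absent, so NerA is inactive.
ppGpp is absent, so NolP is active.
No repressor is bound and NolP is active, so *gixT* is transcribed.
So GixT is produced and active.
Required activator NerA is absent, so *kepD* is not transcribed.
→ *kepD* is OFF.
Citrulline is absent, so GorD is inactive.
Required activator GorD is absent, so *haxW* is not transcribed.
→ *haxW* is OFF.
3 of the 5 genes are transcribed.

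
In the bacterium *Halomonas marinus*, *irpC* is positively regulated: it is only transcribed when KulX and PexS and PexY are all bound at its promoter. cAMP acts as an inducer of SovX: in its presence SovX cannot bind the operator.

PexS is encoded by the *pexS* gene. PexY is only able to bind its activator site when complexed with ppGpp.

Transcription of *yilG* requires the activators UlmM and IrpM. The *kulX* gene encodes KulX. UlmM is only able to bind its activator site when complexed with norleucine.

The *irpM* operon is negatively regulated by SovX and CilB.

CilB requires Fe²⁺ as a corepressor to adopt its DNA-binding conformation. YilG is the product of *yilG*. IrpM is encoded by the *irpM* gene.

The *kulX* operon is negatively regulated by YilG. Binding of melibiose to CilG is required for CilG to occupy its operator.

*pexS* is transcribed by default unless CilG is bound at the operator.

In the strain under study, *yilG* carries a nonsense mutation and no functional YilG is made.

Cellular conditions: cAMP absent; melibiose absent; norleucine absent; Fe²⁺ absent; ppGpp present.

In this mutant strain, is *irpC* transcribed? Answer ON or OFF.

ON

YilG is non-functional in this strain, so it has no effect.
With no repressor bound, *kulX* is transcribed.
So KulX is produced and active.
Melibiose is absent, so CilG is inactive.
With no repressor bound, *pexS* is transcribed.
So PexS is produced and active.
ppGpp is present, so PexY is active.
No repressor is bound and KulX and PexS and PexY are active, so *irpC* is transcribed.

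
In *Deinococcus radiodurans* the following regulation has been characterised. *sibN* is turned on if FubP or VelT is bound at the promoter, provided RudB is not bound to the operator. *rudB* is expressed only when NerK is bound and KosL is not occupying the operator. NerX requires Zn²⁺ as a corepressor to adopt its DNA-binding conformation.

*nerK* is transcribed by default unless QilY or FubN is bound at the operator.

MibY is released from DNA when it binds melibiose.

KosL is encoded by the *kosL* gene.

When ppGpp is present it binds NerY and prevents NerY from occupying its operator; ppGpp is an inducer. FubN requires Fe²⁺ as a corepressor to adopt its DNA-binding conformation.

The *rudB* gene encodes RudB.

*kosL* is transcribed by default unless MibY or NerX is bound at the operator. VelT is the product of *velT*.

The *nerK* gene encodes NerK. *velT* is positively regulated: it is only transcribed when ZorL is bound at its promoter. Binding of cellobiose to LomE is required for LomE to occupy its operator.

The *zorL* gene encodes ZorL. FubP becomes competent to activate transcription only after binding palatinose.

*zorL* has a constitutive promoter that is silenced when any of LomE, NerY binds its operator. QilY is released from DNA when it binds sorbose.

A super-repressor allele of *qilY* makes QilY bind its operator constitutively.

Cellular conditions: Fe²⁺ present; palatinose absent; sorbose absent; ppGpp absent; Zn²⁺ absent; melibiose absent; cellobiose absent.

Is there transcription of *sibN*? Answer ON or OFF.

QilY is constitutively active in this strain.
Fe²⁺ is present, so FubN is active.
With repressor QilY bound, *nerK* is not transcribed.
So NerK is not produced.
Melibiose is absent, so MibY is active.
Zn²⁺ is absent, so NerX is inactive.
With repressor MibY bound, *kosL* is not transcribed.
So KosL is not produced.
Required activator NerK is absent, so *rudB* is not transcribed.
So RudB is not produced.
Palatinose is absent, so FubP is inactive.
Cellobiose is absent, so LomE is inactive.
ppGpp is absent, so NerY is active.
With repressor NerY bound, *zorL* is not transcribed.
So ZorL is not produced.
Required activator ZorL is absent, so *velT* is not transcribed.
So VelT is not produced.
No activator is available at the *sibN* promoter, so *sibN* is not transcribed.

OFF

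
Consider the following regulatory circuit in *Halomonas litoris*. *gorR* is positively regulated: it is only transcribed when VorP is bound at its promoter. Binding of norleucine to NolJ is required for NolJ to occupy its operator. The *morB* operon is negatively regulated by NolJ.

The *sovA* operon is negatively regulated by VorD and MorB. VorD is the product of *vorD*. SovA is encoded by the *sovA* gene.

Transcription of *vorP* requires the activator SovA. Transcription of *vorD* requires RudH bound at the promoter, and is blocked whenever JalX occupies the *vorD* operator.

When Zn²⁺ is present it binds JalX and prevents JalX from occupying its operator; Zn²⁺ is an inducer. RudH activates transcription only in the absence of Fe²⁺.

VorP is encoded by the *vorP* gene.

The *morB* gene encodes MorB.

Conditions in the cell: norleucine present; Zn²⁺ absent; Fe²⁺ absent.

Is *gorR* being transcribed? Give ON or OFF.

Fe²⁺ is absent, so RudH is active.
Zn²⁺ is absent, so JalX is active.
With repressor JalX bound, *vorD* is not transcribed.
So VorD is not produced.
Norleucine is present, so NolJ is active.
With repressor NolJ bound, *morB* is not transcribed.
So MorB is not produced.
With no repressor bound, *sovA* is transcribed.
So SovA is produced and active.
No repressor is bound and SovA is active, so *vorP* is transcribed.
So VorP is produced and active.
No repressor is bound and VorP is active, so *gorR* is transcribed.

ON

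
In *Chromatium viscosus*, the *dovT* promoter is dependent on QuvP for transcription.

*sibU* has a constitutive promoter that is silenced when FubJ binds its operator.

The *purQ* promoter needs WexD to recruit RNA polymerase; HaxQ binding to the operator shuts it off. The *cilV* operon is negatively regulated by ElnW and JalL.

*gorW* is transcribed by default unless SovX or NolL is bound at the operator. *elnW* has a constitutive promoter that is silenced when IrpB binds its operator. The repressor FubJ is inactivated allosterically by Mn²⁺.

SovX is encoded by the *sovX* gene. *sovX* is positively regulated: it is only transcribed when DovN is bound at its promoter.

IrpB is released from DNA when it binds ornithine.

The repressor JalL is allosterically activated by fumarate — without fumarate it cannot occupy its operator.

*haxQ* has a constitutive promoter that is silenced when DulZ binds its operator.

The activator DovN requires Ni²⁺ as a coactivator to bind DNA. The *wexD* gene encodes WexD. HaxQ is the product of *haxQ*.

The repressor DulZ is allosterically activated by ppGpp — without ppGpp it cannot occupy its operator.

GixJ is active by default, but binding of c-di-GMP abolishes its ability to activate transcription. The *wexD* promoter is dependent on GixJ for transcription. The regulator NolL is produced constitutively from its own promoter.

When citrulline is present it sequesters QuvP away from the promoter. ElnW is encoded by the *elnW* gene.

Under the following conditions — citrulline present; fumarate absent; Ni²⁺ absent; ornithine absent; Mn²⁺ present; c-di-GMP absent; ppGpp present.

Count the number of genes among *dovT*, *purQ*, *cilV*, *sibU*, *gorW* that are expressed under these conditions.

Citrulline is present, so QuvP is inactive.
Required activator QuvP is absent, so *dovT* is not transcribed.
→ *dovT* is OFF.
c-di-GMP is absent, so GixJ is active.
No repressor is bound and GixJ is active, so *wexD* is transcribed.
So WexD is produced and active.
ppGpp is present, so DulZ is active.
With repressor DulZ bound, *haxQ* is not transcribed.
So HaxQ is not produced.
No repressor is bound and WexD is active, so *purQ* is transcribed.
→ *purQ* is ON.
Ornithine is absent, so IrpB is active.
With repressor IrpB bound, *elnW* is not transcribed.
So ElnW is not produced.
Fumarate is absent, so JalL is inactive.
With no repressor bound, *cilV* is transcribed.
→ *cilV* is ON.
Mn²⁺ is present, so FubJ is inactive.
With no repressor bound, *sibU* is transcribed.
→ *sibU* is ON.
Ni²⁺ is absent, so DovN is inactive.
Required activator DovN is absent, so *sovX* is not transcribed.
So SovX is not produced.
NolL is produced constitutively and is active.
With repressor NolL bound, *gorW* is not transcribed.
→ *gorW* is OFF.
3 of the 5 genes are transcribed.

3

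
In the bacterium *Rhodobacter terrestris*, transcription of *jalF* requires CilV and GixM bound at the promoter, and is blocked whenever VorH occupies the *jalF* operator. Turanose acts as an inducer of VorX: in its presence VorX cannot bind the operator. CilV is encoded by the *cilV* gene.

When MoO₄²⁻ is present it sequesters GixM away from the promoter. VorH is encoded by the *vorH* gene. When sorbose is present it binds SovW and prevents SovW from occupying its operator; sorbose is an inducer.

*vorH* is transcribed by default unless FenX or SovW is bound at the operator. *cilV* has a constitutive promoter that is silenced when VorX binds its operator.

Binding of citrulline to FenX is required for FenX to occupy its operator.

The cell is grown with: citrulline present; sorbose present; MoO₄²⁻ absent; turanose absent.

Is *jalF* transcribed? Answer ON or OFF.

Turanose is absent, so VorX is active.
With repressor VorX bound, *cilV* is not transcribed.
So CilV is not produced.
Citrulline is present, so FenX is active.
Sorbose is present, so SovW is inactive.
With repressor FenX bound, *vorH* is not transcribed.
So VorH is not produced.
MoO₄²⁻ is absent, so GixM is active.
Required activator CilV is absent, so *jalF* is not transcribed.

OFF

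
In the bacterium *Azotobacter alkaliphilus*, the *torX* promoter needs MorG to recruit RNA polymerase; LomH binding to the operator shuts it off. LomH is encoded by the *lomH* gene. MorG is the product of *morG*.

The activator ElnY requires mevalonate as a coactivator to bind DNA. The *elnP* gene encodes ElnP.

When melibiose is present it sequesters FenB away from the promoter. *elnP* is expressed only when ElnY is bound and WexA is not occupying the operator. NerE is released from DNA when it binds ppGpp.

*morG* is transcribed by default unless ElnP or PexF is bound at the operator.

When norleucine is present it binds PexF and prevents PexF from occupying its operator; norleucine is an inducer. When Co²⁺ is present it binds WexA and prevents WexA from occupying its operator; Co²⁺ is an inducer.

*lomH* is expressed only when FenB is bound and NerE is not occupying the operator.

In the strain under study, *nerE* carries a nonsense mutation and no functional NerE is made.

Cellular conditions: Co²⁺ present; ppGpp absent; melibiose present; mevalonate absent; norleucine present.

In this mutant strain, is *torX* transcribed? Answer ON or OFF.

Mevalonate is absent, so ElnY is inactive.
Co²⁺ is present, so WexA is inactive.
Required activator ElnY is absent, so *elnP* is not transcribed.
So ElnP is not produced.
Norleucine is present, so PexF is inactive.
With no repressor bound, *morG* is transcribed.
So MorG is produced and active.
Melibiose is present, so FenB is inactive.
NerE is non-functional in this strain, so it has no effect.
Required activator FenB is absent, so *lomH* is not transcribed.
So LomH is not produced.
No repressor is bound and MorG is active, so *torX* is transcribed.

ON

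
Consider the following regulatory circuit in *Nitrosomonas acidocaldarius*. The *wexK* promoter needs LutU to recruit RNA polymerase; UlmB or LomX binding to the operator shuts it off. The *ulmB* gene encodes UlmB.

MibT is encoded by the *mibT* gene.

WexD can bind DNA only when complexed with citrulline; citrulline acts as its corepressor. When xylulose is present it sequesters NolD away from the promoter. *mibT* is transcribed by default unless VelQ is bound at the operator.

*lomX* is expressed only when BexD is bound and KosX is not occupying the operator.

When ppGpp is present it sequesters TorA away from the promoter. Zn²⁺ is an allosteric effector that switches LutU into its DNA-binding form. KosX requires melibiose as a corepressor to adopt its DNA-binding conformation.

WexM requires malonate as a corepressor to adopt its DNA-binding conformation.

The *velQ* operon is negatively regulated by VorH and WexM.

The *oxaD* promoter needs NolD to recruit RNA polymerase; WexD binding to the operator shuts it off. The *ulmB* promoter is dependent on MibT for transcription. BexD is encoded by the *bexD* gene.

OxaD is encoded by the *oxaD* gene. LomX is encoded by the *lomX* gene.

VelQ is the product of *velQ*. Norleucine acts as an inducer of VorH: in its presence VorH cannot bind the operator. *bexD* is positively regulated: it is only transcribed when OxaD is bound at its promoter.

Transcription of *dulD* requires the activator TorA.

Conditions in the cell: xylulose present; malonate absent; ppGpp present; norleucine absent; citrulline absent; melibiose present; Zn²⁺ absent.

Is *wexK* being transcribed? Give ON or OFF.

OFF

Zn²⁺ is absent, so LutU is inactive.
Norleucine is absent, so VorH is active.
Malonate is absent, so WexM is inactive.
With repressor VorH bound, *velQ* is not transcribed.
So VelQ is not produced.
With no repressor bound, *mibT* is transcribed.
So MibT is produced and active.
No repressor is bound and MibT is active, so *ulmB* is transcribed.
So UlmB is produced and active.
Citrulline is absent, so WexD is inactive.
Xylulose is present, so NolD is inactive.
Required activator NolD is absent, so *oxaD* is not transcribed.
So OxaD is not produced.
Required activator OxaD is absent, so *bexD* is not transcribed.
So BexD is not produced.
Melibiose is present, so KosX is active.
With repressor KosX bound, *lomX* is not transcribed.
So LomX is not produced.
With repressor UlmB bound, *wexK* is not transcribed.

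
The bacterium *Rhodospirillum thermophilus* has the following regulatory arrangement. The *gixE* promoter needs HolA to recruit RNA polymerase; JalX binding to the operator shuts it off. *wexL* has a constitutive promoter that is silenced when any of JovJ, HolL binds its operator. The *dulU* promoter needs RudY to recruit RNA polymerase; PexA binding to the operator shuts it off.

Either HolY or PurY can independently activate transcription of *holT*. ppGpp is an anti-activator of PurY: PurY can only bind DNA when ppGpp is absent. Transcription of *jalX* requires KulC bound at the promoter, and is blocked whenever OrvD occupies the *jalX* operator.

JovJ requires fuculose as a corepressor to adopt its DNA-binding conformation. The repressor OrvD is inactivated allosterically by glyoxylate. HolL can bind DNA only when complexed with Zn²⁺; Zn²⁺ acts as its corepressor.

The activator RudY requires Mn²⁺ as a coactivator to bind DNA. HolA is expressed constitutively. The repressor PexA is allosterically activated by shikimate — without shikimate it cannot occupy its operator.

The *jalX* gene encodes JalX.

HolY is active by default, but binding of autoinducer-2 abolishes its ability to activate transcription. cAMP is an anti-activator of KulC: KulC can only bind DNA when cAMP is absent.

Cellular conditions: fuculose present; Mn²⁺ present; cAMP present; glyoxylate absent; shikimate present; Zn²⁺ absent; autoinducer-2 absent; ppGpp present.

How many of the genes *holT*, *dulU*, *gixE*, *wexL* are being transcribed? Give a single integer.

2

Autoinducer-2 is absent, so HolY is active.
ppGpp is present, so PurY is inactive.
Activator HolY is present, so *holT* is transcribed.
→ *holT* is ON.
Mn²⁺ is present, so RudY is active.
Shikimate is present, so PexA is active.
With repressor PexA bound, *dulU* is not transcribed.
→ *dulU* is OFF.
HolA is produced constitutively and is active.
Glyoxylate is absent, so OrvD is active.
cAMP is present, so KulC is inactive.
With repressor OrvD bound, *jalX* is not transcribed.
So JalX is not produced.
No repressor is bound and HolA is active, so *gixE* is transcribed.
→ *gixE* is ON.
Fuculose is present, so JovJ is active.
Zn²⁺ is absent, so HolL is inactive.
With repressor JovJ bound, *wexL* is not transcribed.
→ *wexL* is OFF.
2 of the 4 genes are transcribed.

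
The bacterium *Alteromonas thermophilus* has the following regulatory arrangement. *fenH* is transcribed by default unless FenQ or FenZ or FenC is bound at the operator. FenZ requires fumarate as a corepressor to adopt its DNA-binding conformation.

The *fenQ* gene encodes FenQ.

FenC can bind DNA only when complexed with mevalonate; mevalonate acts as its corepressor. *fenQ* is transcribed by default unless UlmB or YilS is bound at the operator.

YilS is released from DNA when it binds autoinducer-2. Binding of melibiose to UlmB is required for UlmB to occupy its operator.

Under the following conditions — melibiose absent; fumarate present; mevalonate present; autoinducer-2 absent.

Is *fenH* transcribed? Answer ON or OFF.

OFF

Melibiose is absent, so UlmB is inactive.
Autoinducer-2 is absent, so YilS is active.
With repressor YilS bound, *fenQ* is not transcribed.
So FenQ is not produced.
Fumarate is present, so FenZ is active.
Mevalonate is present, so FenC is active.
With repressor FenZ bound, *fenH* is not transcribed.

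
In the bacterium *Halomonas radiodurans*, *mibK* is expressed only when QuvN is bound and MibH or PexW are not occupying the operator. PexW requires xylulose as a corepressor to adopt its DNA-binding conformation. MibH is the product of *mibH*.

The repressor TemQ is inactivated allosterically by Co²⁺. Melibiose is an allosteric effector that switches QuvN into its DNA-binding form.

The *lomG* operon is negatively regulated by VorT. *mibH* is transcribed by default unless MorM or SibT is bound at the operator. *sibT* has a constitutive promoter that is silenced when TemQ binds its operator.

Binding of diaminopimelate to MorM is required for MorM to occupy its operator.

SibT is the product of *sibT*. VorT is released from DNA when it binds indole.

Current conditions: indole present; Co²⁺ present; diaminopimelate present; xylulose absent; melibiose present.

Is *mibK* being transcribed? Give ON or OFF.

ON

Diaminopimelate is present, so MorM is active.
Co²⁺ is present, so TemQ is inactive.
With no repressor bound, *sibT* is transcribed.
So SibT is produced and active.
With repressor MorM bound, *mibH* is not transcribed.
So MibH is not produced.
Xylulose is absent, so PexW is inactive.
Melibiose is present, so QuvN is active.
No repressor is bound and QuvN is active, so *mibK* is transcribed.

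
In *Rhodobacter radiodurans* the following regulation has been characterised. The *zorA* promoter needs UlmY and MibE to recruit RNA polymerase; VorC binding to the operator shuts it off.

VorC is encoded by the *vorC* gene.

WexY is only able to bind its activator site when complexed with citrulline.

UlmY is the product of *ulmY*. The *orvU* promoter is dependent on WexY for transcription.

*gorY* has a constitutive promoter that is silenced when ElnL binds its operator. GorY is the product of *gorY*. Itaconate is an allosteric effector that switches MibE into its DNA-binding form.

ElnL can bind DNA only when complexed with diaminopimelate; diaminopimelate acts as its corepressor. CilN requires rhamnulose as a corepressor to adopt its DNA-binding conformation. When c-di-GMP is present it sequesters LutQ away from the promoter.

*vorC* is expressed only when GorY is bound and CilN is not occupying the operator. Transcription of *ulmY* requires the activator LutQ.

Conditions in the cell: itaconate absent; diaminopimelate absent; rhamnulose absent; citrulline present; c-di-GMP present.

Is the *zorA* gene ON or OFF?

c-di-GMP is present, so LutQ is inactive.
Required activator LutQ is absent, so *ulmY* is not transcribed.
So UlmY is not produced.
Itaconate is absent, so MibE is inactive.
Diaminopimelate is absent, so ElnL is inactive.
With no repressor bound, *gorY* is transcribed.
So GorY is produced and active.
Rhamnulose is absent, so CilN is inactive.
No repressor is bound and GorY is active, so *vorC* is transcribed.
So VorC is produced and active.
With repressor VorC bound, *zorA* is not transcribed.

OFF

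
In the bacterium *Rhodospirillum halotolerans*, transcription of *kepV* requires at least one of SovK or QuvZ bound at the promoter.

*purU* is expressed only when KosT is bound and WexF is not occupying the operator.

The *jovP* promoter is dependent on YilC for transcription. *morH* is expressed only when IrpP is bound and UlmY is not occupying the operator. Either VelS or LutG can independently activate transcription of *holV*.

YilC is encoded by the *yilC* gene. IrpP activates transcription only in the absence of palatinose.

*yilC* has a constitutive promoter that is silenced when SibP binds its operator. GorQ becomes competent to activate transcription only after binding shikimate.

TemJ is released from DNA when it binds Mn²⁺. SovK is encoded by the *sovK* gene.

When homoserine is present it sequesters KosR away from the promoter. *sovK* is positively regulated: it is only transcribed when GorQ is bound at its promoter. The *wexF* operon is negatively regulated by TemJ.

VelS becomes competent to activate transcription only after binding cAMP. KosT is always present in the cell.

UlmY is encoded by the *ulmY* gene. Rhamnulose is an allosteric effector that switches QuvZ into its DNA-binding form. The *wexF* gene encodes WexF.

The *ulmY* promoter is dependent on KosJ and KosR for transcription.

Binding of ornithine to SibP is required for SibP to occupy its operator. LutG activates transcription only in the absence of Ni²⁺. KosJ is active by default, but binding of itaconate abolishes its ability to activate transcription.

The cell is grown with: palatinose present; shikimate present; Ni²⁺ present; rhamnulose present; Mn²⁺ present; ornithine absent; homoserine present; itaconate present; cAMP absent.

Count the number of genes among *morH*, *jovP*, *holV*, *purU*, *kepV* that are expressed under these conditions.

2

Palatinose is present, so IrpP is inactive.
Itaconate is present, so KosJ is inactive.
Homoserine is present, so KosR is inactive.
Required activator KosJ is absent, so *ulmY* is not transcribed.
So UlmY is not produced.
Required activator IrpP is absent, so *morH* is not transcribed.
→ *morH* is OFF.
Ornithine is absent, so SibP is inactive.
With no repressor bound, *yilC* is transcribed.
So YilC is produced and active.
No repressor is bound and YilC is active, so *jovP* is transcribed.
→ *jovP* is ON.
cAMP is absent, so VelS is inactive.
Ni²⁺ is present, so LutG is inactive.
No activator is available at the *holV* promoter, so *holV* is not transcribed.
→ *holV* is OFF.
Mn²⁺ is present, so TemJ is inactive.
With no repressor bound, *wexF* is transcribed.
So WexF is produced and active.
KosT is produced constitutively and is active.
With repressor WexF bound, *purU* is not transcribed.
→ *purU* is OFF.
Shikimate is present, so GorQ is active.
No repressor is bound and GorQ is active, so *sovK* is transcribed.
So SovK is produced and active.
Rhamnulose is present, so QuvZ is active.
Activator SovK is present, so *kepV* is transcribed.
→ *kepV* is ON.
2 of the 5 genes are transcribed.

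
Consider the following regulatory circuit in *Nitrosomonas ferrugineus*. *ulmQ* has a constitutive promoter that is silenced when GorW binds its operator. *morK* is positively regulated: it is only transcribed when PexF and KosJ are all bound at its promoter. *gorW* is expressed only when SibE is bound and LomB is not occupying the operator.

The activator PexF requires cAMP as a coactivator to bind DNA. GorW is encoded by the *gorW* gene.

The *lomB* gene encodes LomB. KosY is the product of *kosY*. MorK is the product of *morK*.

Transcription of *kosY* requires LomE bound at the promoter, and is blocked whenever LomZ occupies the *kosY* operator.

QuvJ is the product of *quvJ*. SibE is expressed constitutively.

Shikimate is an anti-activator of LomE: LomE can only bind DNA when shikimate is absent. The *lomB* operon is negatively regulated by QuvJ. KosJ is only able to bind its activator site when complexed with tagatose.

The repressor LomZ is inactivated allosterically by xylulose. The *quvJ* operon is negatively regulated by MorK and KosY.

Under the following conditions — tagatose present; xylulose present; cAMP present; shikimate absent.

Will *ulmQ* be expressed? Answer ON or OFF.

cAMP is present, so PexF is active.
Tagatose is present, so KosJ is active.
No repressor is bound and PexF and KosJ are active, so *morK* is transcribed.
So MorK is produced and active.
Shikimate is absent, so LomE is active.
Xylulose is present, so LomZ is inactive.
No repressor is bound and LomE is active, so *kosY* is transcribed.
So KosY is produced and active.
With repressor MorK bound, *quvJ* is not transcribed.
So QuvJ is not produced.
With no repressor bound, *lomB* is transcribed.
So LomB is produced and active.
SibE is produced constitutively and is active.
With repressor LomB bound, *gorW* is not transcribed.
So GorW is not produced.
With no repressor bound, *ulmQ* is transcribed.

ON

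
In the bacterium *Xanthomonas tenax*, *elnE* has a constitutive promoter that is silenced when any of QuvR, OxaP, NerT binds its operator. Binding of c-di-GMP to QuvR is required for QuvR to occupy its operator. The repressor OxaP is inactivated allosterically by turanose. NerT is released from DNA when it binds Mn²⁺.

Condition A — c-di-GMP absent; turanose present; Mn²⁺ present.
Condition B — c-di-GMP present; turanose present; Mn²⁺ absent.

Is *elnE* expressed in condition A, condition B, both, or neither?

Condition A:
c-di-GMP is absent, so QuvR is inactive.
Turanose is present, so OxaP is inactive.
Mn²⁺ is present, so NerT is inactive.
With no repressor bound, *elnE* is transcribed.
→ *elnE* is ON in A.
Condition B:
c-di-GMP is present, so QuvR is active.
Turanose is present, so OxaP is inactive.
Mn²⁺ is absent, so NerT is active.
With repressor QuvR bound, *elnE* is not transcribed.
→ *elnE* is OFF in B.

A only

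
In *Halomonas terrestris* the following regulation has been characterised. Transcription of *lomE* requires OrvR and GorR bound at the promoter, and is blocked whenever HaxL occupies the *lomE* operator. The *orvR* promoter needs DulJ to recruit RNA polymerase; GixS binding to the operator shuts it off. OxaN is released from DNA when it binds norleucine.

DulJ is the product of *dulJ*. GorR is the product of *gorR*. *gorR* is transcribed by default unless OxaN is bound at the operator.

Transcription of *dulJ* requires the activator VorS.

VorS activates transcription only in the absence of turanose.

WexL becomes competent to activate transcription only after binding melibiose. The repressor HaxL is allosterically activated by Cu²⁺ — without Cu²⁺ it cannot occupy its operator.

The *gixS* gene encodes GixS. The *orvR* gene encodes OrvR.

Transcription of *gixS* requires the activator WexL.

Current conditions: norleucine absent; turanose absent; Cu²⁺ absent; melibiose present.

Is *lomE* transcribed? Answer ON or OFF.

OFF

Turanose is absent, so VorS is active.
No repressor is bound and VorS is active, so *dulJ* is transcribed.
So DulJ is produced and active.
Melibiose is present, so WexL is active.
No repressor is bound and WexL is active, so *gixS* is transcribed.
So GixS is produced and active.
With repressor GixS bound, *orvR* is not transcribed.
So OrvR is not produced.
Cu²⁺ is absent, so HaxL is inactive.
Norleucine is absent, so OxaN is active.
With repressor OxaN bound, *gorR* is not transcribed.
So GorR is not produced.
Required activator OrvR is absent, so *lomE* is not transcribed.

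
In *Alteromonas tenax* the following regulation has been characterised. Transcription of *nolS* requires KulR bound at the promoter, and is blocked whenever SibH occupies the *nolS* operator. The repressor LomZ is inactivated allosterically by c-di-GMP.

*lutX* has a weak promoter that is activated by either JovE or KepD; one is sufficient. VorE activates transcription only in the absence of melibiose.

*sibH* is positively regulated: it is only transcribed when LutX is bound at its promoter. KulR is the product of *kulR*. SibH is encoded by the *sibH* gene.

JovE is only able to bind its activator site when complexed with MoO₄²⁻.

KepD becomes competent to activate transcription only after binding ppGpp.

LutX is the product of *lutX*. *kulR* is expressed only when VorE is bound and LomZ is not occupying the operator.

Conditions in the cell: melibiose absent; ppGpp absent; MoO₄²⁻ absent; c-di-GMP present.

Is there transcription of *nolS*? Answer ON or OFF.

ON

Melibiose is absent, so VorE is active.
c-di-GMP is present, so LomZ is inactive.
No repressor is bound and VorE is active, so *kulR* is transcribed.
So KulR is produced and active.
MoO₄²⁻ is absent, so JovE is inactive.
ppGpp is absent, so KepD is inactive.
No activator is available at the *lutX* promoter, so *lutX* is not transcribed.
So LutX is not produced.
Required activator LutX is absent, so *sibH* is not transcribed.
So SibH is not produced.
No repressor is bound and KulR is active, so *nolS* is transcribed.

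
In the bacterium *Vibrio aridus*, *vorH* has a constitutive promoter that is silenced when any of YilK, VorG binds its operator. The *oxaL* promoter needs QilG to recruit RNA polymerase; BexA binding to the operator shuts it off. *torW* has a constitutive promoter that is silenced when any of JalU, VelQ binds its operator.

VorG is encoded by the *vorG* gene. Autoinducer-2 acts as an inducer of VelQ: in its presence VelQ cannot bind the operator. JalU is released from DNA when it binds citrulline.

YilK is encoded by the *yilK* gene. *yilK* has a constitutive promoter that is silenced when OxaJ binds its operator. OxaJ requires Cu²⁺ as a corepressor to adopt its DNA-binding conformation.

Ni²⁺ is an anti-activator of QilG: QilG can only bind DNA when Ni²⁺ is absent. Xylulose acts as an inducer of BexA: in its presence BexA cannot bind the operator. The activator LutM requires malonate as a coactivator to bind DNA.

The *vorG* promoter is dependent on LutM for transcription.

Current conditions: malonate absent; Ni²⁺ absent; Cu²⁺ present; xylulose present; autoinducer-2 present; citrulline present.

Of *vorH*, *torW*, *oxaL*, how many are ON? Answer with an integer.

3

Cu²⁺ is present, so OxaJ is active.
With repressor OxaJ bound, *yilK* is not transcribed.
So YilK is not produced.
Malonate is absent, so LutM is inactive.
Required activator LutM is absent, so *vorG* is not transcribed.
So VorG is not produced.
With no repressor bound, *vorH* is transcribed.
→ *vorH* is ON.
Citrulline is present, so JalU is inactive.
Autoinducer-2 is present, so VelQ is inactive.
With no repressor bound, *torW* is transcribed.
→ *torW* is ON.
Ni²⁺ is absent, so QilG is active.
Xylulose is present, so BexA is inactive.
No repressor is bound and QilG is active, so *oxaL* is transcribed.
→ *oxaL* is ON.
3 of the 3 genes are transcribed.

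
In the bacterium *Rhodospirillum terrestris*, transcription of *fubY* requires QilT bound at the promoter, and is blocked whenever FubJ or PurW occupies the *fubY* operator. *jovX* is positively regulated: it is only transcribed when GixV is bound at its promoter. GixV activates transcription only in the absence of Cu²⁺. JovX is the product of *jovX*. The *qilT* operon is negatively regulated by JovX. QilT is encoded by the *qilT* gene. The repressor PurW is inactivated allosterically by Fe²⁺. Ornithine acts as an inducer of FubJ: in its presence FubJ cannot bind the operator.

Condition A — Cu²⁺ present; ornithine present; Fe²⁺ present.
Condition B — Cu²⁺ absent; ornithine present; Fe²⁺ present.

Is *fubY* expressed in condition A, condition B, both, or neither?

Condition A:
Cu²⁺ is present, so GixV is inactive.
Required activator GixV is absent, so *jovX* is not transcribed.
So JovX is not produced.
With no repressor bound, *qilT* is transcribed.
So QilT is produced and active.
Ornithine is present, so FubJ is inactive.
Fe²⁺ is present, so PurW is inactive.
No repressor is bound and QilT is active, so *fubY* is transcribed.
→ *fubY* is ON in A.
Condition B:
Cu²⁺ is absent, so GixV is active.
No repressor is bound and GixV is active, so *jovX* is transcribed.
So JovX is produced and active.
With repressor JovX bound, *qilT* is not transcribed.
So QilT is not produced.
Ornithine is present, so FubJ is inactive.
Fe²⁺ is present, so PurW is inactive.
Required activator QilT is absent, so *fubY* is not transcribed.
→ *fubY* is OFF in B.

A only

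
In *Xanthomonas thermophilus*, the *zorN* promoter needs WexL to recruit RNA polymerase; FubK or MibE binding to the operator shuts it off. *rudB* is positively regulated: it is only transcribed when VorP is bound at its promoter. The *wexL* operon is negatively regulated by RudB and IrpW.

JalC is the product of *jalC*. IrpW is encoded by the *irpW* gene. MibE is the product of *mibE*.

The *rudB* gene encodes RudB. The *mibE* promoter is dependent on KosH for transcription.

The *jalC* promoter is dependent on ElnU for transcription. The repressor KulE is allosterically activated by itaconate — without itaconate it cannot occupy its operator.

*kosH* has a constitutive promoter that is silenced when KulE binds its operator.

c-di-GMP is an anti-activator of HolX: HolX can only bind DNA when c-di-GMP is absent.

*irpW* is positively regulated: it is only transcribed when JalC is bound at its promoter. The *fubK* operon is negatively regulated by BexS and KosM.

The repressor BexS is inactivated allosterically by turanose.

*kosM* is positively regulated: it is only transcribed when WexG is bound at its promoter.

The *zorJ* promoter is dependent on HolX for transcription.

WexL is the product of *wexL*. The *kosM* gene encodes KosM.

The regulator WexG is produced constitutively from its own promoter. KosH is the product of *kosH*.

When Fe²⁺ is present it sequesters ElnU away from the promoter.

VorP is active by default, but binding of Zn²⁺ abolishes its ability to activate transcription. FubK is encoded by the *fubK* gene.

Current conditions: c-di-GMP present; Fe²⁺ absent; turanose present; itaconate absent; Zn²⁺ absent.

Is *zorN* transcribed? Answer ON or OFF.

OFF

Zn²⁺ is absent, so VorP is active.
No repressor is bound and VorP is active, so *rudB* is transcribed.
So RudB is produced and active.
Fe²⁺ is absent, so ElnU is active.
No repressor is bound and ElnU is active, so *jalC* is transcribed.
So JalC is produced and active.
No repressor is bound and JalC is active, so *irpW* is transcribed.
So IrpW is produced and active.
With repressor RudB bound, *wexL* is not transcribed.
So WexL is not produced.
Turanose is present, so BexS is inactive.
WexG is produced constitutively and is active.
No repressor is bound and WexG is active, so *kosM* is transcribed.
So KosM is produced and active.
With repressor KosM bound, *fubK* is not transcribed.
So FubK is not produced.
Itaconate is absent, so KulE is inactive.
With no repressor bound, *kosH* is transcribed.
So KosH is produced and active.
No repressor is bound and KosH is active, so *mibE* is transcribed.
So MibE is produced and active.
With repressor MibE bound, *zorN* is not transcribed.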